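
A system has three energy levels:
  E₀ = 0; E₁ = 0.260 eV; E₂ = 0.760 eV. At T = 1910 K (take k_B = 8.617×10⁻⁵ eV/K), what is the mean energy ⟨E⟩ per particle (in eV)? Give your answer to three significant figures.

k_BT = 8.617×10⁻⁵ × 1910 K = 0.16458 eV.
Eᵢ/kT = 0, 1.5798, 4.6178.
Z = Σ e^(−Eᵢ/kT) = e^(−0) + e^(−1.5798) + e^(−4.6178) = 1.0000 + 0.20602 + 0.0098745 = 1.2159.
⟨E⟩ = Σ Eᵢ e^(−Eᵢ/kT) / Z = (0·1.0000 + 0.260·0.20602 + 0.760·0.0098745) / 1.2159 = 0.0502 eV.

0.0502 eV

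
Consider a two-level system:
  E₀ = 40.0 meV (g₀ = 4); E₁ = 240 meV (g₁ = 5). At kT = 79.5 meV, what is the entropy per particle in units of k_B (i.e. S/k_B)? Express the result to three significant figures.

1.71

Eᵢ/kT = 0.50314, 3.0189.
Z = Σ gᵢe^(−Eᵢ/kT) = 4·e^(−0.50314) + 5·e^(−3.0189) = 2.4185 + 0.24427 = 2.6628.
⟨E⟩ = Σ EᵢPᵢ = 58.346 meV.
S/k_B = ln Z + ⟨E⟩/kT = ln(2.6628) + 58.346/79.5 = 0.97938 + 0.73391 = 1.71.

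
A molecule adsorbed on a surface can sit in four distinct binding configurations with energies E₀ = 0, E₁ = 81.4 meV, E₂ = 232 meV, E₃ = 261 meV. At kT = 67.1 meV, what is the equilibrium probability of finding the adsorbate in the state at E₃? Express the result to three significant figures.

0.0152

Eᵢ/kT = 0, 1.2131, 3.4575, 3.8897.
Z = Σ e^(−Eᵢ/kT) = e^(−0) + e^(−1.2131) + e^(−3.4575) + e^(−3.8897) = 1.0000 + 0.29727 + 0.031508 + 0.020451 = 1.3492.
P₃ = e^(−E₃/kT) / Z = 0.020451/1.3492 = 0.0152.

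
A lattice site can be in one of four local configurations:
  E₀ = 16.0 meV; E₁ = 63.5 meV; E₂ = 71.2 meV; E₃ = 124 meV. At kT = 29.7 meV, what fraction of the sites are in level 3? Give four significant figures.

0.01903

Eᵢ/kT = 0.538721, 2.13805, 2.39731, 4.17508.
Z = Σ e^(−Eᵢ/kT) = e^(−0.538721) + e^(−2.13805) + e^(−2.39731) + e^(−4.17508) = 0.583494 + 0.117884 + 0.0909623 + 0.0153740 = 0.807714.
P₃ = e^(−E₃/kT) / Z = 0.0153740/0.807714 = 0.01903.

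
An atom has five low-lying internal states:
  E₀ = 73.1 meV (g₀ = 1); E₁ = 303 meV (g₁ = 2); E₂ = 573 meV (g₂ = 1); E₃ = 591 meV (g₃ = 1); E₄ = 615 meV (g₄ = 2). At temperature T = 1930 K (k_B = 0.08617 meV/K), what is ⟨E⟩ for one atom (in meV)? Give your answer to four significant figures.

195.5 meV

k_BT = 0.08617 × 1930 K = 166.308 meV.
Eᵢ/kT = 0.439546, 1.82192, 3.44541, 3.55365, 3.69796.
Z = Σ gᵢe^(−Eᵢ/kT) = 1·e^(−0.439546) + 2·e^(−1.82192) + 1·e^(−3.44541) + 1·e^(−3.55365) + 2·e^(−3.69796) = 0.644329 + 0.323430 + 0.0318917 + 0.0286200 + 0.0495480 = 1.07782.
⟨E⟩ = Σ Eᵢ gᵢe^(−Eᵢ/kT) / Z = (73.1·0.644329 + 303·0.323430 + 573·0.0318917 + 591·0.0286200 + 615·0.0495480) / 1.07782 = 195.5 meV.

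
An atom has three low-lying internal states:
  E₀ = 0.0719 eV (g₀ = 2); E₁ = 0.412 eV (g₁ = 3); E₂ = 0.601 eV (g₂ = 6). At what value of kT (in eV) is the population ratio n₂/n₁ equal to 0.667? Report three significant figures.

0.172 eV

n₂/n₁ = (g₂/g₁) exp[−(E₂−E₁)/kT] = 0.667.
⇒ (E₂−E₁)/kT = ln((6/3)/0.667) = ln(2.9985) = 1.0981.
kT = 0.189 eV / 1.0981 = 0.172 eV.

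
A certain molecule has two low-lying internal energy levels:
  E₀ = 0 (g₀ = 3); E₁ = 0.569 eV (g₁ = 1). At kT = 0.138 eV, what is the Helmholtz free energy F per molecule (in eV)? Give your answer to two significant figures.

-0.15 eV

Eᵢ/kT = 0, 4.123.
Z = Σ gᵢe^(−Eᵢ/kT) = 3·e^(−0) + 1·e^(−4.123) = 3.000 + 0.01620 = 3.016.
F = −kT ln Z = −0.138 × ln(3.016) = −0.138 × 1.104 = -0.15 eV.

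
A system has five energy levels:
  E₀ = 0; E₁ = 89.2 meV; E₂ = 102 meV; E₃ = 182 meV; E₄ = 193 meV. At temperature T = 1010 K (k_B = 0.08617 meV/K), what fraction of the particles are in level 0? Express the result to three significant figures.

k_BT = 0.08617 × 1010 K = 87.032 meV.
Eᵢ/kT = 0, 1.0249, 1.1720, 2.0912, 2.2176.
Z = Σ e^(−Eᵢ/kT) = e^(−0) + e^(−1.0249) + e^(−1.1720) + e^(−2.0912) + e^(−2.2176) = 1.0000 + 0.35883 + 0.30975 + 0.12354 + 0.10887 = 1.9010.
P₀ = e^(−E₀/kT) / Z = 1.0000/1.9010 = 0.526.

0.526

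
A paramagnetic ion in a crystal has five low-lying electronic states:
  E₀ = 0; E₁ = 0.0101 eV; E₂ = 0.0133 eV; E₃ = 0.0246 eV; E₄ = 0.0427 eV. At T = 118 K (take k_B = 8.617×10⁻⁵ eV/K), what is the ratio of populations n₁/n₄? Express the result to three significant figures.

24.7

k_BT = 8.617×10⁻⁵ × 118 K = 0.010168 eV.
n₁/n₄ = exp[−(E₁−E₄)/kT] = exp(−(-0.0326 eV)/(0.010168 eV)) = exp(3.2061) = 24.7.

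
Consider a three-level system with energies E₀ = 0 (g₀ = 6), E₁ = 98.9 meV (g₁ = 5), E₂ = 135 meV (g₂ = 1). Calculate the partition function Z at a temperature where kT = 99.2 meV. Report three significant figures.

Eᵢ/kT = 0, 0.99698, 1.3609.
Z = Σ gᵢe^(−Eᵢ/kT) = 6·e^(−0) + 5·e^(−0.99698) + 1·e^(−1.3609) = 6.0000 + 1.8450 + 0.25643 = 8.1014.

Z = 8.10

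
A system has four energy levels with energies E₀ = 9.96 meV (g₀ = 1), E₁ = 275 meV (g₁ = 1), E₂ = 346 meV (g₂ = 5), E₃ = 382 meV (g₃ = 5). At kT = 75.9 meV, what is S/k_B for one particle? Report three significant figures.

0.610

Eᵢ/kT = 0.13123, 3.6232, 4.5586, 5.0329.
Z = Σ gᵢe^(−Eᵢ/kT) = 1·e^(−0.13123) + 1·e^(−3.6232) + 5·e^(−4.5586) + 5·e^(−5.0329) = 0.87702 + 0.026697 + 0.052384 + 0.032599 = 0.98870.
⟨E⟩ = Σ EᵢPᵢ = 47.188 meV.
S/k_B = ln Z + ⟨E⟩/kT = ln(0.98870) + 47.188/75.9 = -0.011364 + 0.62171 = 0.610.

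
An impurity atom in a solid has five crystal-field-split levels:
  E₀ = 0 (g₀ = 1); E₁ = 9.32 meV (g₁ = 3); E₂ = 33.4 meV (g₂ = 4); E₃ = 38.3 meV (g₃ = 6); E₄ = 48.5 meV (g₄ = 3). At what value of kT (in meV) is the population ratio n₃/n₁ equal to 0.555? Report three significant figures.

22.6 meV

n₃/n₁ = (g₃/g₁) exp[−(E₃−E₁)/kT] = 0.555.
⇒ (E₃−E₁)/kT = ln((6/3)/0.555) = ln(3.6036) = 1.2819.
kT = 28.98 meV / 1.2819 = 22.6 meV.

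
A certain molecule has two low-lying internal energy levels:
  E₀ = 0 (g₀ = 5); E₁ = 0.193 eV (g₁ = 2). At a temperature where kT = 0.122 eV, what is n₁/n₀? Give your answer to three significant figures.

0.0822

n₁/n₀ = (g₁/g₀) exp[−(E₁−E₀)/kT] = (2/5) × exp(−(0.193 eV)/(0.122 eV)) = (2/5) × exp(-1.5820) = 0.0822.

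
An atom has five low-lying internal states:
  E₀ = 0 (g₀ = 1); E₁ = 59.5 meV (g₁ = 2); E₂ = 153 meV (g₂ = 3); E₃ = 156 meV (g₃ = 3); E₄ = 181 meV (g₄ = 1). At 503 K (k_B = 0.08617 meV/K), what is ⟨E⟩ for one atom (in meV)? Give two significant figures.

35 meV

k_BT = 0.08617 × 503 K = 43.34 meV.
Eᵢ/kT = 0, 1.373, 3.530, 3.599, 4.176.
Z = Σ gᵢe^(−Eᵢ/kT) = 1·e^(−0) + 2·e^(−1.373) + 3·e^(−3.530) + 3·e^(−3.599) + 1·e^(−4.176) = 1.000 + 0.5067 + 0.08791 + 0.08205 + 0.01536 = 1.692.
⟨E⟩ = Σ Eᵢ gᵢe^(−Eᵢ/kT) / Z = (0·1.000 + 59.5·0.5067 + 153·0.08791 + 156·0.08205 + 181·0.01536) / 1.692 = 35 meV.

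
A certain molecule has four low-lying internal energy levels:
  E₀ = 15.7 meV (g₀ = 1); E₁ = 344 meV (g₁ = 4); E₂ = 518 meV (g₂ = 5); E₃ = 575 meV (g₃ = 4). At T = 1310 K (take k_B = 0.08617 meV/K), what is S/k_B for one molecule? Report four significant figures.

1.059

k_BT = 0.08617 × 1310 K = 112.883 meV.
Eᵢ/kT = 0.139082, 3.04740, 4.58882, 5.09377.
Z = Σ gᵢe^(−Eᵢ/kT) = 1·e^(−0.139082) + 4·e^(−3.04740) + 5·e^(−4.58882) + 4·e^(−5.09377) = 0.870157 + 0.189929 + 0.0508242 + 0.0245394 = 1.13545.
⟨E⟩ = Σ EᵢPᵢ = 105.187 meV.
S/k_B = ln Z + ⟨E⟩/kT = ln(1.13545) + 105.187/112.883 = 0.127029 + 0.931823 = 1.059.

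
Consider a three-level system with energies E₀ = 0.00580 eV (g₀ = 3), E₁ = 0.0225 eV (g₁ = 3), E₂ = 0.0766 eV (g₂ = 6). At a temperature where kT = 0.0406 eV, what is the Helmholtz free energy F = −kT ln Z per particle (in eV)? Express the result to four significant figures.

Eᵢ/kT = 0.142857, 0.554187, 1.88670.
Z = Σ gᵢe^(−Eᵢ/kT) = 3·e^(−0.142857) + 3·e^(−0.554187) + 6·e^(−1.88670) = 2.60063 + 1.72362 + 0.909427 = 5.23368.
F = −kT ln Z = −0.0406 × ln(5.23368) = −0.0406 × 1.65511 = -0.06720 eV.

-0.06720 eV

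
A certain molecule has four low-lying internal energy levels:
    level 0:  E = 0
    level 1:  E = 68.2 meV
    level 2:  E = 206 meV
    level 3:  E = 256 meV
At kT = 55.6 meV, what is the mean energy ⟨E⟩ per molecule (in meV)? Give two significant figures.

Eᵢ/kT = 0, 1.227, 3.705, 4.604.
Z = Σ e^(−Eᵢ/kT) = e^(−0) + e^(−1.227) + e^(−3.705) + e^(−4.604) = 1.000 + 0.2932 + 0.02460 + 0.01001 = 1.328.
⟨E⟩ = Σ Eᵢ e^(−Eᵢ/kT) / Z = (0·1.000 + 68.2·0.2932 + 206·0.02460 + 256·0.01001) / 1.328 = 21 meV.

21 meV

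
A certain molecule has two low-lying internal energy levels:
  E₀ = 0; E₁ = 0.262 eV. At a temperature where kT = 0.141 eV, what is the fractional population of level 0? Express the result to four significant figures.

Eᵢ/kT = 0, 1.85816.
Z = Σ e^(−Eᵢ/kT) = e^(−0) + e^(−1.85816) = 1.00000 + 0.155959 = 1.15596.
P₀ = e^(−E₀/kT) / Z = 1.00000/1.15596 = 0.8651.

0.8651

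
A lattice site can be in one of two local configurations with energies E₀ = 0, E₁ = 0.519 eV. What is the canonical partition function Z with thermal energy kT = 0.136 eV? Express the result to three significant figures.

Z = 1.02

Eᵢ/kT = 0, 3.8162.
Z = Σ e^(−Eᵢ/kT) = e^(−0) + e^(−3.8162) = 1.0000 + 0.022011 = 1.0220.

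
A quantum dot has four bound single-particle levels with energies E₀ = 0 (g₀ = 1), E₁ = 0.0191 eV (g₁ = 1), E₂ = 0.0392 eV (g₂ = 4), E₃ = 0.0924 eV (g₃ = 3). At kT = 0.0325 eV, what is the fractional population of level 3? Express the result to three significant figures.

Eᵢ/kT = 0, 0.58769, 1.2062, 2.8431.
Z = Σ gᵢe^(−Eᵢ/kT) = 1·e^(−0) + 1·e^(−0.58769) + 4·e^(−1.2062) + 3·e^(−2.8431) = 1.0000 + 0.55561 + 1.1973 + 0.17473 = 2.9276.
P₃ = g₃ e^(−E₃/kT) / Z = 0.17473/2.9276 = 0.0597.

0.0597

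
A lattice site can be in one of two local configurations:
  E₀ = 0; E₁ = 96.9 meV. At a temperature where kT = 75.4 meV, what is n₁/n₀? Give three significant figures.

n₁/n₀ = exp[−(E₁−E₀)/kT] = exp(−(96.9 meV)/(75.4 meV)) = exp(-1.2851) = 0.277.

0.277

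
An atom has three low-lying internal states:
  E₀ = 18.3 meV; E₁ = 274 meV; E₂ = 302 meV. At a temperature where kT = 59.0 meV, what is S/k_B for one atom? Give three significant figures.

0.115

Eᵢ/kT = 0.31017, 4.6441, 5.1186.
Z = Σ e^(−Eᵢ/kT) = e^(−0.31017) + e^(−4.6441) + e^(−5.1186) = 0.73332 + 0.0096182 + 0.0059844 = 0.74892.
⟨E⟩ = Σ EᵢPᵢ = 23.851 meV.
S/k_B = ln Z + ⟨E⟩/kT = ln(0.74892) + 23.851/59.0 = -0.28912 + 0.40425 = 0.115.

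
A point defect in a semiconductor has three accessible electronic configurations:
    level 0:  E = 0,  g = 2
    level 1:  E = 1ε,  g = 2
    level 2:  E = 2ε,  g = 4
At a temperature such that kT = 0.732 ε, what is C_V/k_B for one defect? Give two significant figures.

Eᵢ/kT = 0, 1.366, 2.732.
Z = Σ gᵢe^(−Eᵢ/kT) = 2·e^(−0) + 2·e^(−1.366) + 4·e^(−2.732) = 2.000 + 0.5103 + 0.2604 = 2.771.
⟨E⟩ = 0.3721 ε, ⟨E²⟩ = 0.5601 ε².
C_V/k_B = (⟨E²⟩ − ⟨E⟩²)/(kT)² = (0.5601 − 0.1385)/0.5358 = 0.79.

0.79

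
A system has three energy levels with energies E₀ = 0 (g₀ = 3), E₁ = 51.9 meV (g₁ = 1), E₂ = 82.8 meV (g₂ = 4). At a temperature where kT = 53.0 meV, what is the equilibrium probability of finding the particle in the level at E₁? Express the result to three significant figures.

0.0891

Eᵢ/kT = 0, 0.97925, 1.5623.
Z = Σ gᵢe^(−Eᵢ/kT) = 3·e^(−0) + 1·e^(−0.97925) + 4·e^(−1.5623) = 3.0000 + 0.37559 + 0.83861 = 4.2142.
P₁ = g₁ e^(−E₁/kT) / Z = 0.37559/4.2142 = 0.0891.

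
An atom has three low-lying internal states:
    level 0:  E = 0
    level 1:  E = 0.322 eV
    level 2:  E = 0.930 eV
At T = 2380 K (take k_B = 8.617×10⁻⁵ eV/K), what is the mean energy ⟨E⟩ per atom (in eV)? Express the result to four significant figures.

k_BT = 8.617×10⁻⁵ × 2380 K = 0.205085 eV.
Eᵢ/kT = 0, 1.57008, 4.53471.
Z = Σ e^(−Eᵢ/kT) = e^(−0) + e^(−1.57008) + e^(−4.53471) = 1.00000 + 0.208029 + 0.0107300 = 1.21876.
⟨E⟩ = Σ Eᵢ e^(−Eᵢ/kT) / Z = (0·1.00000 + 0.322·0.208029 + 0.930·0.0107300) / 1.21876 = 0.06315 eV.

0.06315 eV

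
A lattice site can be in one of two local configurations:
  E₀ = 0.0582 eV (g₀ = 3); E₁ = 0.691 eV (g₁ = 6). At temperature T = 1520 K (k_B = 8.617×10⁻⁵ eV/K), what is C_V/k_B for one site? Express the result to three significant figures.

0.361

k_BT = 8.617×10⁻⁵ × 1520 K = 0.13098 eV.
Eᵢ/kT = 0.44434, 5.2756.
Z = Σ gᵢe^(−Eᵢ/kT) = 3·e^(−0.44434) + 6·e^(−5.2756) = 1.9237 + 0.030689 = 1.9544.
⟨E⟩ = 0.068136 eV, ⟨E²⟩ = 0.010832 eV².
C_V/k_B = (⟨E²⟩ − ⟨E⟩²)/(kT)² = (0.010832 − 0.0046425)/0.017156 = 0.361.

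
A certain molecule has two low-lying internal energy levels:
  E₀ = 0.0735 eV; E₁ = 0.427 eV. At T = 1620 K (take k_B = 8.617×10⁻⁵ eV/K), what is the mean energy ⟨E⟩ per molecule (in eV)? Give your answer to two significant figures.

k_BT = 8.617×10⁻⁵ × 1620 K = 0.1396 eV.
Eᵢ/kT = 0.5265, 3.059.
Z = Σ e^(−Eᵢ/kT) = e^(−0.5265) + e^(−3.059) = 0.5907 + 0.04693 = 0.6376.
⟨E⟩ = Σ Eᵢ e^(−Eᵢ/kT) / Z = (0.0735·0.5907 + 0.427·0.04693) / 0.6376 = 0.10 eV.

0.10 eV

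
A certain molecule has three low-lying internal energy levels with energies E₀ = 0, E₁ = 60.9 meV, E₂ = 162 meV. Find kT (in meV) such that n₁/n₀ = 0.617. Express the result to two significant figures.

130 meV

n₁/n₀ = exp[−(E₁−E₀)/kT] = 0.617.
⇒ (E₁−E₀)/kT = ln(1/0.617) = ln(1.621) = 0.4830.
kT = 60.9 meV / 0.4830 = 130 meV.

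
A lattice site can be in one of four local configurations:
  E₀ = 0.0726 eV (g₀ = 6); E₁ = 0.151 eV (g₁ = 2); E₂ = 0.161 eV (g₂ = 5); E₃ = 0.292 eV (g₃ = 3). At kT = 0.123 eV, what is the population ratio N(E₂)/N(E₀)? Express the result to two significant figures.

0.41

n₂/n₀ = (g₂/g₀) exp[−(E₂−E₀)/kT] = (5/6) × exp(−(0.0884 eV)/(0.123 eV)) = (5/6) × exp(-0.7187) = 0.41.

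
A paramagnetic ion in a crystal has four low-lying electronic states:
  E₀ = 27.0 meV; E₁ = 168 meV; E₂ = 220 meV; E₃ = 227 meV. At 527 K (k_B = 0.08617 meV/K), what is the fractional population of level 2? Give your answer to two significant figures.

0.013

k_BT = 0.08617 × 527 K = 45.41 meV.
Eᵢ/kT = 0.5946, 3.700, 4.845, 4.999.
Z = Σ e^(−Eᵢ/kT) = e^(−0.5946) + e^(−3.700) + e^(−4.845) + e^(−4.999) = 0.5518 + 0.02472 + 0.007868 + 0.006745 = 0.5911.
P₂ = e^(−E₂/kT) / Z = 0.007868/0.5911 = 0.013.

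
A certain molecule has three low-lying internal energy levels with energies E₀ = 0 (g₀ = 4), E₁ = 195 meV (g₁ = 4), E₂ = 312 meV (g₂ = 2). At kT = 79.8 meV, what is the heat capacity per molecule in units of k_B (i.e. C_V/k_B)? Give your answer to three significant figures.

Eᵢ/kT = 0, 2.4436, 3.9098.
Z = Σ gᵢe^(−Eᵢ/kT) = 4·e^(−0) + 4·e^(−2.4436) + 2·e^(−3.9098) = 4.0000 + 0.34739 + 0.040089 = 4.3875.
⟨E⟩ = 18.290 meV, ⟨E²⟩ = 3900.2 meV².
C_V/k_B = (⟨E²⟩ − ⟨E⟩²)/(kT)² = (3900.2 − 334.52)/6368.0 = 0.560.

0.560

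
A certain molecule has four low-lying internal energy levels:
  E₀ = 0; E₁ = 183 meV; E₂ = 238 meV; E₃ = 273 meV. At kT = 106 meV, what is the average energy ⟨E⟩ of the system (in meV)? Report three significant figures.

Eᵢ/kT = 0, 1.7264, 2.2453, 2.5755.
Z = Σ e^(−Eᵢ/kT) = e^(−0) + e^(−1.7264) + e^(−2.2453) + e^(−2.5755) = 1.0000 + 0.17792 + 0.10590 + 0.076116 = 1.3599.
⟨E⟩ = Σ Eᵢ e^(−Eᵢ/kT) / Z = (0·1.0000 + 183·0.17792 + 238·0.10590 + 273·0.076116) / 1.3599 = 57.8 meV.

57.8 meV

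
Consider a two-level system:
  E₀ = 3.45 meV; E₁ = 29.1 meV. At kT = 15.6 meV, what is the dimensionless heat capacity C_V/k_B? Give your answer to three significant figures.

Eᵢ/kT = 0.22115, 1.8654.
Z = Σ e^(−Eᵢ/kT) = e^(−0.22115) + e^(−1.8654) = 0.80160 + 0.15483 = 0.95643.
⟨E⟩ = 7.6023 meV, ⟨E²⟩ = 147.06 meV².
C_V/k_B = (⟨E²⟩ − ⟨E⟩²)/(kT)² = (147.06 − 57.795)/243.36 = 0.367.

0.367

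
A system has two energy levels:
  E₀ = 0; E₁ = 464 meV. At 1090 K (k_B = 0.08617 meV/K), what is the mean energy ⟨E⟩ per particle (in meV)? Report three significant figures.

k_BT = 0.08617 × 1090 K = 93.925 meV.
Eᵢ/kT = 0, 4.9401.
Z = Σ e^(−Eᵢ/kT) = e^(−0) + e^(−4.9401) = 1.0000 + 0.0071539 = 1.0072.
⟨E⟩ = Σ Eᵢ e^(−Eᵢ/kT) / Z = (0·1.0000 + 464·0.0071539) / 1.0072 = 3.30 meV.

3.30 meV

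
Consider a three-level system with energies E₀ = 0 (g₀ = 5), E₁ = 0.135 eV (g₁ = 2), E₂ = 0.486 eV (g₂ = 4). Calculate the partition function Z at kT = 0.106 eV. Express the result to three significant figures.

Z = 5.60

Eᵢ/kT = 0, 1.2736, 4.5849.
Z = Σ gᵢe^(−Eᵢ/kT) = 5·e^(−0) + 2·e^(−1.2736) + 4·e^(−4.5849) = 5.0000 + 0.55964 + 0.040819 = 5.6005.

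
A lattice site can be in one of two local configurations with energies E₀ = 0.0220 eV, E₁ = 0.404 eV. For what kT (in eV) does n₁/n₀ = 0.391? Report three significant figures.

0.407 eV

n₁/n₀ = exp[−(E₁−E₀)/kT] = 0.391.
⇒ (E₁−E₀)/kT = ln(1/0.391) = ln(2.5575) = 0.93903.
kT = 0.3820 eV / 0.93903 = 0.407 eV.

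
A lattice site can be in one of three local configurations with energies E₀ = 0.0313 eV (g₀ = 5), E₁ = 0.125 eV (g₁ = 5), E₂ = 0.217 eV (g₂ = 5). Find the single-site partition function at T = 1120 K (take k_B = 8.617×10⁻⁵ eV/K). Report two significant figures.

k_BT = 8.617×10⁻⁵ × 1120 K = 0.09651 eV.
Eᵢ/kT = 0.3243, 1.295, 2.248.
Z = Σ gᵢe^(−Eᵢ/kT) = 5·e^(−0.3243) + 5·e^(−1.295) + 5·e^(−2.248) = 3.615 + 1.369 + 0.5281 = 5.512.

Z = 5.5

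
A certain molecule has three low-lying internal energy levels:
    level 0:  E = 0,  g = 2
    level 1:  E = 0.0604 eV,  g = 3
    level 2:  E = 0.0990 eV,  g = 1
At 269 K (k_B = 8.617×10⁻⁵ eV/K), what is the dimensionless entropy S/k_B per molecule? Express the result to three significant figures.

1.09

k_BT = 8.617×10⁻⁵ × 269 K = 0.023180 eV.
Eᵢ/kT = 0, 2.6057, 4.2709.
Z = Σ gᵢe^(−Eᵢ/kT) = 2·e^(−0) + 3·e^(−2.6057) + 1·e^(−4.2709) = 2.0000 + 0.22155 + 0.013969 = 2.2355.
⟨E⟩ = Σ EᵢPᵢ = 0.0066046 eV.
S/k_B = ln Z + ⟨E⟩/kT = ln(2.2355) + 0.0066046/0.023180 = 0.80446 + 0.28493 = 1.09.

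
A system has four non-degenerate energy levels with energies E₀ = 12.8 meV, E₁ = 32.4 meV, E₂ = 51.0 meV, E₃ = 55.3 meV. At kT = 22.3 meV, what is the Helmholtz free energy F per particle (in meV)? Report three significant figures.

Eᵢ/kT = 0.57399, 1.4529, 2.2870, 2.4798.
Z = Σ e^(−Eᵢ/kT) = e^(−0.57399) + e^(−1.4529) + e^(−2.2870) + e^(−2.4798) = 0.56327 + 0.23389 + 0.10157 + 0.083760 = 0.98249.
F = −kT ln Z = −22.3 × ln(0.98249) = −22.3 × -0.017665 = 0.394 meV.

0.394 meV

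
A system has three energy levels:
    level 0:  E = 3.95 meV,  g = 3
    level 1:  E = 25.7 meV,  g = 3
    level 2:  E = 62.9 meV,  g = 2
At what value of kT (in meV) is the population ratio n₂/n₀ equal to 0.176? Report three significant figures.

44.3 meV

n₂/n₀ = (g₂/g₀) exp[−(E₂−E₀)/kT] = 0.176.
⇒ (E₂−E₀)/kT = ln((2/3)/0.176) = ln(3.7879) = 1.3318.
kT = 58.95 meV / 1.3318 = 44.3 meV.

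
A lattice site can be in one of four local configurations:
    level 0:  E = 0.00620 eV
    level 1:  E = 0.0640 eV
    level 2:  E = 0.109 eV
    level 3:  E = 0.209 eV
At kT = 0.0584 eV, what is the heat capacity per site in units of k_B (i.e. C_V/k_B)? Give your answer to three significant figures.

0.563

Eᵢ/kT = 0.10616, 1.0959, 1.8664, 3.5788.
Z = Σ e^(−Eᵢ/kT) = e^(−0.10616) + e^(−1.0959) + e^(−1.8664) + e^(−3.5788) = 0.89928 + 0.33424 + 0.15468 + 0.027909 = 1.4161.
⟨E⟩ = 0.035068 eV, ⟨E²⟩ = 0.0031498 eV².
C_V/k_B = (⟨E²⟩ − ⟨E⟩²)/(kT)² = (0.0031498 − 0.0012298)/0.0034106 = 0.563.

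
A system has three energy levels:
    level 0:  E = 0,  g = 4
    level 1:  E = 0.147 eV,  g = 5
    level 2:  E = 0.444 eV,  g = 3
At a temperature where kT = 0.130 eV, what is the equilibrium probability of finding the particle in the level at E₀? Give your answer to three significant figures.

Eᵢ/kT = 0, 1.1308, 3.4154.
Z = Σ gᵢe^(−Eᵢ/kT) = 4·e^(−0) + 5·e^(−1.1308) + 3·e^(−3.4154) = 4.0000 + 1.6139 + 0.098590 = 5.7125.
P₀ = g₀ e^(−E₀/kT) / Z = 4.0000/5.7125 = 0.700.

0.700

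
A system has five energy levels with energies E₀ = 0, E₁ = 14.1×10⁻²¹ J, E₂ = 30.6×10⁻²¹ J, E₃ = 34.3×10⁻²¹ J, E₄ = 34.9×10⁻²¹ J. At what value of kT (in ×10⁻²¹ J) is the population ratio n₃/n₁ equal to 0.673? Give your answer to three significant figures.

n₃/n₁ = exp[−(E₃−E₁)/kT] = 0.673.
⇒ (E₃−E₁)/kT = ln(1/0.673) = ln(1.4859) = 0.39602.
kT = 20.2 ×10⁻²¹ J / 0.39602 = 51.0 ×10⁻²¹ J.

51.0 ×10⁻²¹ J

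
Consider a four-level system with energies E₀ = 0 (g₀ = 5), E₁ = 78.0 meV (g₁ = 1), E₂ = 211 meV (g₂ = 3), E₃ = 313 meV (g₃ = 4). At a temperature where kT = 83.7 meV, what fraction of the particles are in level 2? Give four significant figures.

Eᵢ/kT = 0, 0.931900, 2.52091, 3.73955.
Z = Σ gᵢe^(−Eᵢ/kT) = 5·e^(−0) + 1·e^(−0.931900) + 3·e^(−2.52091) + 4·e^(−3.73955) = 5.00000 + 0.393805 + 0.241159 + 0.0950592 = 5.73002.
P₂ = g₂ e^(−E₂/kT) / Z = 0.241159/5.73002 = 0.04209.

0.04209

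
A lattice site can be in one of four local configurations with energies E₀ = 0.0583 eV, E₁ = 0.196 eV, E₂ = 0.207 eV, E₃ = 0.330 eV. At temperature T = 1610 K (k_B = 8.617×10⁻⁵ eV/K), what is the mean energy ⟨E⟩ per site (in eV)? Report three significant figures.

0.134 eV

k_BT = 8.617×10⁻⁵ × 1610 K = 0.13873 eV.
Eᵢ/kT = 0.42024, 1.4128, 1.4921, 2.3787.
Z = Σ e^(−Eᵢ/kT) = e^(−0.42024) + e^(−1.4128) + e^(−1.4921) + e^(−2.3787) = 0.65689 + 0.24346 + 0.22490 + 0.092671 = 1.2179.
⟨E⟩ = Σ Eᵢ e^(−Eᵢ/kT) / Z = (0.0583·0.65689 + 0.196·0.24346 + 0.207·0.22490 + 0.330·0.092671) / 1.2179 = 0.134 eV.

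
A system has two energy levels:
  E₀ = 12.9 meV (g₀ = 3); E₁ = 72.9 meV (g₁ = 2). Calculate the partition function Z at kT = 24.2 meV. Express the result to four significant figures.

Eᵢ/kT = 0.533058, 3.01240.
Z = Σ gᵢe^(−Eᵢ/kT) = 3·e^(−0.533058) + 2·e^(−3.01240) = 1.76042 + 0.0983470 = 1.85877.

Z = 1.859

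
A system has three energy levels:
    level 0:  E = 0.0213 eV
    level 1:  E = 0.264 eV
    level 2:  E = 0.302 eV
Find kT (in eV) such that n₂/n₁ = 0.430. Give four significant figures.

0.04503 eV

n₂/n₁ = exp[−(E₂−E₁)/kT] = 0.430.
⇒ (E₂−E₁)/kT = ln(1/0.430) = ln(2.32558) = 0.843969.
kT = 0.038 eV / 0.843969 = 0.04503 eV.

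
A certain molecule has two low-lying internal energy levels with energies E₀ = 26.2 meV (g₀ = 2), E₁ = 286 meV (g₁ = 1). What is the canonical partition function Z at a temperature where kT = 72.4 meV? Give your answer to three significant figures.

Z = 1.41

Eᵢ/kT = 0.36188, 3.9503.
Z = Σ gᵢe^(−Eᵢ/kT) = 2·e^(−0.36188) + 1·e^(−3.9503) = 1.3927 + 0.019249 = 1.4119.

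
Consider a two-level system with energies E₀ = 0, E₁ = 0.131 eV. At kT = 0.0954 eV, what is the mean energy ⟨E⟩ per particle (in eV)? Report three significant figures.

0.0265 eV

Eᵢ/kT = 0, 1.3732.
Z = Σ e^(−Eᵢ/kT) = e^(−0) + e^(−1.3732) = 1.0000 + 0.25330 = 1.2533.
⟨E⟩ = Σ Eᵢ e^(−Eᵢ/kT) / Z = (0·1.0000 + 0.131·0.25330) / 1.2533 = 0.0265 eV.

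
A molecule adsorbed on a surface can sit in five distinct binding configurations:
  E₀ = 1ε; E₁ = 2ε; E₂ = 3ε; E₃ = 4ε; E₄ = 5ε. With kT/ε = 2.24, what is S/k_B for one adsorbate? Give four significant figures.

Eᵢ/kT = 0.446429, 0.892857, 1.33929, 1.78571, 2.23214.
Z = Σ e^(−Eᵢ/kT) = e^(−0.446429) + e^(−0.892857) + e^(−1.33929) + e^(−1.78571) + e^(−2.23214) = 0.639909 + 0.409484 + 0.262032 + 0.167678 + 0.107299 = 1.58640.
⟨E⟩ = Σ EᵢPᵢ = 2.17611 ε.
S/k_B = ln Z + ⟨E⟩/kT = ln(1.58640) + 2.17611/2.24 = 0.461467 + 0.971478 = 1.433.

1.433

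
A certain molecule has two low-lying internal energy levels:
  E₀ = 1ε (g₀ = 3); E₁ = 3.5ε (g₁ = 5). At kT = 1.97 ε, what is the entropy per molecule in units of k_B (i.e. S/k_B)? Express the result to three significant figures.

Eᵢ/kT = 0.50761, 1.7766.
Z = Σ gᵢe^(−Eᵢ/kT) = 3·e^(−0.50761) + 5·e^(−1.7766) = 1.8058 + 0.84606 = 2.6519.
⟨E⟩ = Σ EᵢPᵢ = 1.7976 ε.
S/k_B = ln Z + ⟨E⟩/kT = ln(2.6519) + 1.7976/1.97 = 0.97528 + 0.91249 = 1.89.

1.89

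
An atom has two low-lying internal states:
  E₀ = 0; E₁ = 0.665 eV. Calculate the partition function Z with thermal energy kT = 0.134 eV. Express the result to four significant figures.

Z = 1.007

Eᵢ/kT = 0, 4.96269.
Z = Σ e^(−Eᵢ/kT) = e^(−0) + e^(−4.96269) = 1.00000 + 0.00699409 = 1.00699.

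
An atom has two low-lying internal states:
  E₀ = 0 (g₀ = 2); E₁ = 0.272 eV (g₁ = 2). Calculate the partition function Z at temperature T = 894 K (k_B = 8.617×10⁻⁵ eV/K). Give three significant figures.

k_BT = 8.617×10⁻⁵ × 894 K = 0.077036 eV.
Eᵢ/kT = 0, 3.5308.
Z = Σ gᵢe^(−Eᵢ/kT) = 2·e^(−0) + 2·e^(−3.5308) = 2.0000 + 0.058563 = 2.0586.

Z = 2.06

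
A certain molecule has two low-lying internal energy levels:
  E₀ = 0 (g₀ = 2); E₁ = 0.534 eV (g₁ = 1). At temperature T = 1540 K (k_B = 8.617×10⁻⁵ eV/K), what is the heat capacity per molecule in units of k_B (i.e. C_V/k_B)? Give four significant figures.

k_BT = 8.617×10⁻⁵ × 1540 K = 0.132702 eV.
Eᵢ/kT = 0, 4.02405.
Z = Σ gᵢe^(−Eᵢ/kT) = 2·e^(−0) + 1·e^(−4.02405) = 2.00000 + 0.0178804 = 2.01788.
⟨E⟩ = 0.00473176 eV, ⟨E²⟩ = 0.00252676 eV².
C_V/k_B = (⟨E²⟩ − ⟨E⟩²)/(kT)² = (0.00252676 − 0.0000223896)/0.0176098 = 0.1422.

0.1422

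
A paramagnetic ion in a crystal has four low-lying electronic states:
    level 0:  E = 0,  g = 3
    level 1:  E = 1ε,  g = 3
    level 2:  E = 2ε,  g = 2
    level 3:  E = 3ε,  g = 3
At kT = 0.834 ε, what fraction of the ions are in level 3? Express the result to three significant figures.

Eᵢ/kT = 0, 1.1990, 2.3981, 3.5971.
Z = Σ gᵢe^(−Eᵢ/kT) = 3·e^(−0) + 3·e^(−1.1990) + 2·e^(−2.3981) + 3·e^(−3.5971) = 3.0000 + 0.90449 + 0.18178 + 0.082209 = 4.1685.
P₃ = g₃ e^(−E₃/kT) / Z = 0.082209/4.1685 = 0.0197.

0.0197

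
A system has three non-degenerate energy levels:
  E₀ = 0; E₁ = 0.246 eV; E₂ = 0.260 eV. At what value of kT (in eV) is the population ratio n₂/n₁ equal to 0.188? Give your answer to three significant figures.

n₂/n₁ = exp[−(E₂−E₁)/kT] = 0.188.
⇒ (E₂−E₁)/kT = ln(1/0.188) = ln(5.3191) = 1.6713.
kT = 0.014 eV / 1.6713 = 0.00838 eV.

0.00838 eV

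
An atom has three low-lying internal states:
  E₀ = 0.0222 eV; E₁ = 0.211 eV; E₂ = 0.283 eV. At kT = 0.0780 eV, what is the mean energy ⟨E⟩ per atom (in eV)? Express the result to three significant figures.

Eᵢ/kT = 0.28462, 2.7051, 3.6282.
Z = Σ e^(−Eᵢ/kT) = e^(−0.28462) + e^(−2.7051) + e^(−3.6282) = 0.75230 + 0.066864 + 0.026564 = 0.84573.
⟨E⟩ = Σ Eᵢ e^(−Eᵢ/kT) / Z = (0.0222·0.75230 + 0.211·0.066864 + 0.283·0.026564) / 0.84573 = 0.0453 eV.

0.0453 eV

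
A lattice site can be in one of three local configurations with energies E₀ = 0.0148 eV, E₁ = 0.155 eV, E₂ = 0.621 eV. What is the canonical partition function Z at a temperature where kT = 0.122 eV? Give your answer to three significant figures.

Eᵢ/kT = 0.12131, 1.2705, 5.0902.
Z = Σ e^(−Eᵢ/kT) = e^(−0.12131) + e^(−1.2705) + e^(−5.0902) = 0.88576 + 0.28069 + 0.0061568 = 1.1726.

Z = 1.17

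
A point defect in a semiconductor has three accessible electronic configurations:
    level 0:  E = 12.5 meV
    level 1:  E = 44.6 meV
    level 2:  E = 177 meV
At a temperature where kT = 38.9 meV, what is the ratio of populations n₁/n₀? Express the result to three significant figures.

n₁/n₀ = exp[−(E₁−E₀)/kT] = exp(−(32.1 meV)/(38.9 meV)) = exp(-0.82519) = 0.438.

0.438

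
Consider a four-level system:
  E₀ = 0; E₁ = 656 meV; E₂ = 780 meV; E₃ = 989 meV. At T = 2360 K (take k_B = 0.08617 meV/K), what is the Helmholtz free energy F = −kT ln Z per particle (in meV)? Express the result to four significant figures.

-13.58 meV

k_BT = 0.08617 × 2360 K = 203.361 meV.
Eᵢ/kT = 0, 3.22579, 3.83554, 4.86327.
Z = Σ e^(−Eᵢ/kT) = e^(−0) + e^(−3.22579) + e^(−3.83554) + e^(−4.86327) = 1.00000 + 0.0397244 + 0.0215897 + 0.00772518 = 1.06904.
F = −kT ln Z = −203.361 × ln(1.06904) = −203.361 × 0.0667610 = -13.58 meV.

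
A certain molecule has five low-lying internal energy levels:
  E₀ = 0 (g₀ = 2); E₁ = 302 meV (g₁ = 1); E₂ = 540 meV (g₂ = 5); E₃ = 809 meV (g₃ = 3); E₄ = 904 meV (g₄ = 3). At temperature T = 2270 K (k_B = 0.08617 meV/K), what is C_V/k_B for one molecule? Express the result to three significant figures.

1.33

k_BT = 0.08617 × 2270 K = 195.61 meV.
Eᵢ/kT = 0, 1.5439, 2.7606, 4.1358, 4.6214.
Z = Σ gᵢe^(−Eᵢ/kT) = 2·e^(−0) + 1·e^(−1.5439) + 5·e^(−2.7606) + 3·e^(−4.1358) + 3·e^(−4.6214) = 2.0000 + 0.21355 + 0.31627 + 0.047970 + 0.029517 = 2.6073.
⟨E⟩ = 115.36 meV, ⟨E²⟩ = 64135 meV².
C_V/k_B = (⟨E²⟩ − ⟨E⟩²)/(kT)² = (64135 − 13308)/38263 = 1.33.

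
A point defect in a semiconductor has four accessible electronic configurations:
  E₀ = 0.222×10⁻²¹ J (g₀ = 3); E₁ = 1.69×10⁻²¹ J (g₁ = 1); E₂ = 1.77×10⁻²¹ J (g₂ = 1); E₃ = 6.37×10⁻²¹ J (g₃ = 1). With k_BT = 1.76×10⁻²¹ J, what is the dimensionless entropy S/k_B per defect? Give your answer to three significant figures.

Eᵢ/kT = 0.12614, 0.96023, 1.0057, 3.6193.
Z = Σ gᵢe^(−Eᵢ/kT) = 3·e^(−0.12614) + 1·e^(−0.96023) + 1·e^(−1.0057) + 1·e^(−3.6193) = 2.6445 + 0.38280 + 0.36579 + 0.026801 = 3.4199.
⟨E⟩ = Σ EᵢPᵢ = 0.60007 ×10⁻²¹ J.
S/k_B = ln Z + ⟨E⟩/kT = ln(3.4199) + 0.60007/1.76 = 1.2296 + 0.34095 = 1.57.

1.57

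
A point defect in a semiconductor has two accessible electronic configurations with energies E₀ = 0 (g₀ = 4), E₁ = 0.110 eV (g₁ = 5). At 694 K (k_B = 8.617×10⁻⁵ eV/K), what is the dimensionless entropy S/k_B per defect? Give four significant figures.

k_BT = 8.617×10⁻⁵ × 694 K = 0.0598020 eV.
Eᵢ/kT = 0, 1.83940.
Z = Σ gᵢe^(−Eᵢ/kT) = 4·e^(−0) + 5·e^(−1.83940) = 4.00000 + 0.794564 = 4.79456.
⟨E⟩ = Σ EᵢPᵢ = 0.0182294 eV.
S/k_B = ln Z + ⟨E⟩/kT = ln(4.79456) + 0.0182294/0.0598020 = 1.56748 + 0.304829 = 1.872.

1.872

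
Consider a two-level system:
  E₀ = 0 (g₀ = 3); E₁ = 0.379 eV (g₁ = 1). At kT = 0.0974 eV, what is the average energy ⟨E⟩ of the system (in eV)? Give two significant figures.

0.0026 eV

Eᵢ/kT = 0, 3.891.
Z = Σ gᵢe^(−Eᵢ/kT) = 3·e^(−0) + 1·e^(−3.891) = 3.000 + 0.02042 = 3.020.
⟨E⟩ = Σ Eᵢ gᵢe^(−Eᵢ/kT) / Z = (0·3.000 + 0.379·0.02042) / 3.020 = 0.0026 eV.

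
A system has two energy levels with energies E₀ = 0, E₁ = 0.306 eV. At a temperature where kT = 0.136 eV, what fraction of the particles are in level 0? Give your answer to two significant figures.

Eᵢ/kT = 0, 2.250.
Z = Σ e^(−Eᵢ/kT) = e^(−0) + e^(−2.250) = 1.000 + 0.1054 = 1.105.
P₀ = e^(−E₀/kT) / Z = 1.000/1.105 = 0.90.

0.90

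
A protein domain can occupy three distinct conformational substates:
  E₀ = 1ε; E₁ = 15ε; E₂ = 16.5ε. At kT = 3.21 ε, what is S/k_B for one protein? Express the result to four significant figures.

0.1129

Eᵢ/kT = 0.311526, 4.67290, 5.14019.
Z = Σ e^(−Eᵢ/kT) = e^(−0.311526) + e^(−4.67290) + e^(−5.14019) = 0.732329 + 0.00934513 + 0.00585658 = 0.747531.
⟨E⟩ = Σ EᵢPᵢ = 1.29645 ε.
S/k_B = ln Z + ⟨E⟩/kT = ln(0.747531) + 1.29645/3.21 = -0.290980 + 0.403879 = 0.1129.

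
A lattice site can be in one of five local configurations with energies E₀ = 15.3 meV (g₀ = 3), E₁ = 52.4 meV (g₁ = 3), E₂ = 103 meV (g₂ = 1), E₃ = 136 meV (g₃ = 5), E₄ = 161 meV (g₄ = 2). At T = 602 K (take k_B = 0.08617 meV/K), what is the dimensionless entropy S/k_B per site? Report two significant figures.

k_BT = 0.08617 × 602 K = 51.87 meV.
Eᵢ/kT = 0.2950, 1.010, 1.986, 2.622, 3.104.
Z = Σ gᵢe^(−Eᵢ/kT) = 3·e^(−0.2950) + 3·e^(−1.010) + 1·e^(−1.986) + 5·e^(−2.622) + 2·e^(−3.104) = 2.234 + 1.093 + 0.1372 + 0.3633 + 0.08974 = 3.917.
⟨E⟩ = Σ EᵢPᵢ = 43.26 meV.
S/k_B = ln Z + ⟨E⟩/kT = ln(3.917) + 43.26/51.87 = 1.365 + 0.8340 = 2.2.

2.2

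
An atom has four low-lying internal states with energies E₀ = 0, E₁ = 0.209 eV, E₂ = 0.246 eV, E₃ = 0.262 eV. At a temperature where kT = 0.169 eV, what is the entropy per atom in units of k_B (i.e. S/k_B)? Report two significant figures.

Eᵢ/kT = 0, 1.237, 1.456, 1.550.
Z = Σ e^(−Eᵢ/kT) = e^(−0) + e^(−1.237) + e^(−1.456) + e^(−1.550) = 1.000 + 0.2903 + 0.2332 + 0.2122 = 1.736.
⟨E⟩ = Σ EᵢPᵢ = 0.1000 eV.
S/k_B = ln Z + ⟨E⟩/kT = ln(1.736) + 0.1000/0.169 = 0.5516 + 0.5917 = 1.1.

1.1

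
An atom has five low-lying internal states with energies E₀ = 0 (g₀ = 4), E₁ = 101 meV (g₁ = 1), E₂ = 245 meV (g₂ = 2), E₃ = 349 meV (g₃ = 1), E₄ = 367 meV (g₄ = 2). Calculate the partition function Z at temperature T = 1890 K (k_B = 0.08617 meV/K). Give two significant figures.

k_BT = 0.08617 × 1890 K = 162.9 meV.
Eᵢ/kT = 0, 0.6200, 1.504, 2.142, 2.253.
Z = Σ gᵢe^(−Eᵢ/kT) = 4·e^(−0) + 1·e^(−0.6200) + 2·e^(−1.504) + 1·e^(−2.142) + 2·e^(−2.253) = 4.000 + 0.5379 + 0.4445 + 0.1174 + 0.2102 = 5.310.

Z = 5.3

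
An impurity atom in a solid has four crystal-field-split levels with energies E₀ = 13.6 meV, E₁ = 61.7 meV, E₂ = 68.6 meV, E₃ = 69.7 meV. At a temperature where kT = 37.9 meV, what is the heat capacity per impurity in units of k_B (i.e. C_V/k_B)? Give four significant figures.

0.4773

Eᵢ/kT = 0.358839, 1.62797, 1.81003, 1.83905.
Z = Σ e^(−Eᵢ/kT) = e^(−0.358839) + e^(−1.62797) + e^(−1.81003) + e^(−1.83905) = 0.698487 + 0.196328 + 0.163649 + 0.158968 = 1.21743.
⟨E⟩ = 36.0754 meV, ⟨E²⟩ = 1986.97 meV².
C_V/k_B = (⟨E²⟩ − ⟨E⟩²)/(kT)² = (1986.97 − 1301.43)/1436.41 = 0.4773.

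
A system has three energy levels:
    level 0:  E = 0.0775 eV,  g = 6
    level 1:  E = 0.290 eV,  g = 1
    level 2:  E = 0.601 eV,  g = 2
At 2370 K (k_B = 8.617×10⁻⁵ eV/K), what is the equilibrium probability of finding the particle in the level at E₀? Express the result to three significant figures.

k_BT = 8.617×10⁻⁵ × 2370 K = 0.20422 eV.
Eᵢ/kT = 0.37949, 1.4200, 2.9429.
Z = Σ gᵢe^(−Eᵢ/kT) = 6·e^(−0.37949) + 1·e^(−1.4200) + 2·e^(−2.9429) = 4.1053 + 0.24171 + 0.10543 = 4.4524.
P₀ = g₀ e^(−E₀/kT) / Z = 4.1053/4.4524 = 0.922.

0.922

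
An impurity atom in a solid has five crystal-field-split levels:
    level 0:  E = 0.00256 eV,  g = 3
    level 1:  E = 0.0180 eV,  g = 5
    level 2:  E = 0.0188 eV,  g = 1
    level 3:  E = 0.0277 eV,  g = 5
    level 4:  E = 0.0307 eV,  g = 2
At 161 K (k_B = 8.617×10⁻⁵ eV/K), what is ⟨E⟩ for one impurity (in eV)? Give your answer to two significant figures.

0.012 eV

k_BT = 8.617×10⁻⁵ × 161 K = 0.01387 eV.
Eᵢ/kT = 0.1846, 1.298, 1.355, 1.997, 2.213.
Z = Σ gᵢe^(−Eᵢ/kT) = 3·e^(−0.1846) + 5·e^(−1.298) + 1·e^(−1.355) + 5·e^(−1.997) + 2·e^(−2.213) = 2.494 + 1.365 + 0.2579 + 0.6787 + 0.2187 = 5.014.
⟨E⟩ = Σ Eᵢ gᵢe^(−Eᵢ/kT) / Z = (0.00256·2.494 + 0.0180·1.365 + 0.0188·0.2579 + 0.0277·0.6787 + 0.0307·0.2187) / 5.014 = 0.012 eV.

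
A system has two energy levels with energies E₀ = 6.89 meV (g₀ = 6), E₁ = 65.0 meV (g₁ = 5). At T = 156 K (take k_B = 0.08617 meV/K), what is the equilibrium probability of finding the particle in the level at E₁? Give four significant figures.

k_BT = 0.08617 × 156 K = 13.4425 meV.
Eᵢ/kT = 0.512553, 4.83541.
Z = Σ gᵢe^(−Eᵢ/kT) = 6·e^(−0.512553) + 5·e^(−4.83541) = 3.59379 + 0.0397172 = 3.63351.
P₁ = g₁ e^(−E₁/kT) / Z = 0.0397172/3.63351 = 0.01093.

0.01093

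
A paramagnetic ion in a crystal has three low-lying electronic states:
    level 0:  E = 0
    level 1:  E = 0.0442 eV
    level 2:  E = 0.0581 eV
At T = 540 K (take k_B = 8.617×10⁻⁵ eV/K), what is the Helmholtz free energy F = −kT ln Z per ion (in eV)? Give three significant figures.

k_BT = 8.617×10⁻⁵ × 540 K = 0.046532 eV.
Eᵢ/kT = 0, 0.94988, 1.2486.
Z = Σ e^(−Eᵢ/kT) = e^(−0) + e^(−0.94988) + e^(−1.2486) = 1.0000 + 0.38679 + 0.28691 = 1.6737.
F = −kT ln Z = −0.046532 × ln(1.6737) = −0.046532 × 0.51504 = -0.0240 eV.

-0.0240 eV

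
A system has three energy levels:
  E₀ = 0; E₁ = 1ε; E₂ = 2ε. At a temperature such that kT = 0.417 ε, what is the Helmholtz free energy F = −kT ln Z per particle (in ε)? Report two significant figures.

Eᵢ/kT = 0, 2.398, 4.796.
Z = Σ e^(−Eᵢ/kT) = e^(−0) + e^(−2.398) + e^(−4.796) = 1.000 + 0.09090 + 0.008263 = 1.099.
F = −kT ln Z = −0.417 × ln(1.099) = −0.417 × 0.09440 = -0.039 ε.

-0.039 ε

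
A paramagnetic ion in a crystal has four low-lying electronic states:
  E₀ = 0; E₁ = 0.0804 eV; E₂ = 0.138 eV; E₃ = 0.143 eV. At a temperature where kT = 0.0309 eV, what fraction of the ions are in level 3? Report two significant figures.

0.0089

Eᵢ/kT = 0, 2.602, 4.466, 4.628.
Z = Σ e^(−Eᵢ/kT) = e^(−0) + e^(−2.602) + e^(−4.466) + e^(−4.628) = 1.000 + 0.07413 + 0.01149 + 0.009774 = 1.095.
P₃ = e^(−E₃/kT) / Z = 0.009774/1.095 = 0.0089.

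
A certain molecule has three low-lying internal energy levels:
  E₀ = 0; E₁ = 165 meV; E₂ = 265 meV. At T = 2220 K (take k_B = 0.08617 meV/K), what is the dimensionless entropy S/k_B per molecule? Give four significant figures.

k_BT = 0.08617 × 2220 K = 191.297 meV.
Eᵢ/kT = 0, 0.862533, 1.38528.
Z = Σ e^(−Eᵢ/kT) = e^(−0) + e^(−0.862533) + e^(−1.38528) = 1.00000 + 0.422092 + 0.250254 = 1.67235.
⟨E⟩ = Σ EᵢPᵢ = 81.3003 meV.
S/k_B = ln Z + ⟨E⟩/kT = ln(1.67235) + 81.3003/191.297 = 0.514230 + 0.424995 = 0.9392.

0.9392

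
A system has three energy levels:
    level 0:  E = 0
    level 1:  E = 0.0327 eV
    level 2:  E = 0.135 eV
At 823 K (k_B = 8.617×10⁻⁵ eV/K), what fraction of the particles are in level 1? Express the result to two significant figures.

0.35

k_BT = 8.617×10⁻⁵ × 823 K = 0.07092 eV.
Eᵢ/kT = 0, 0.4611, 1.904.
Z = Σ e^(−Eᵢ/kT) = e^(−0) + e^(−0.4611) + e^(−1.904) = 1.000 + 0.6306 + 0.1490 = 1.780.
P₁ = e^(−E₁/kT) / Z = 0.6306/1.780 = 0.35.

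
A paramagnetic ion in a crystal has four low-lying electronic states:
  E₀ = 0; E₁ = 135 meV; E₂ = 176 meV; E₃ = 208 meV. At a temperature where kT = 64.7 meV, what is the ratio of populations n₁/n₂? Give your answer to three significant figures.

n₁/n₂ = exp[−(E₁−E₂)/kT] = exp(−(-41 meV)/(64.7 meV)) = exp(0.63369) = 1.88.

1.88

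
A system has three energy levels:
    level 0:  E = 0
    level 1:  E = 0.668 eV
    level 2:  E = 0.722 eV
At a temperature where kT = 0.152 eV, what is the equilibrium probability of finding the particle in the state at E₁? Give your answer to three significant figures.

0.0121

Eᵢ/kT = 0, 4.3947, 4.7500.
Z = Σ e^(−Eᵢ/kT) = e^(−0) + e^(−4.3947) + e^(−4.7500) = 1.0000 + 0.012343 + 0.0086517 = 1.0210.
P₁ = e^(−E₁/kT) / Z = 0.012343/1.0210 = 0.0121.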